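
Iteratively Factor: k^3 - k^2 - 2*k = (k + 1)*(k^2 - 2*k) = k*(k + 1)*(k - 2)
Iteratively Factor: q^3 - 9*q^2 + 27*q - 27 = (q - 3)*(q^2 - 6*q + 9) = (q - 3)^2*(q - 3)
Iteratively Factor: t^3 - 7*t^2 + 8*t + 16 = (t + 1)*(t^2 - 8*t + 16) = (t - 4)*(t + 1)*(t - 4)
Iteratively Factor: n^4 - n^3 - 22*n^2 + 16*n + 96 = (n + 4)*(n^3 - 5*n^2 - 2*n + 24) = (n - 3)*(n + 4)*(n^2 - 2*n - 8) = (n - 4)*(n - 3)*(n + 4)*(n + 2)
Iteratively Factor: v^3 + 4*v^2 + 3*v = (v + 1)*(v^2 + 3*v) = (v + 1)*(v + 3)*(v)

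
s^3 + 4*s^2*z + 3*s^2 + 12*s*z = s*(s + 3)*(s + 4*z)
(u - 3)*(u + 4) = u^2 + u - 12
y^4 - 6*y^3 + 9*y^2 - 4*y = y*(y - 4)*(y - 1)^2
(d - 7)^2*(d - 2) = d^3 - 16*d^2 + 77*d - 98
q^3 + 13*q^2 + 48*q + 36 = (q + 1)*(q + 6)^2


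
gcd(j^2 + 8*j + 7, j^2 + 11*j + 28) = j + 7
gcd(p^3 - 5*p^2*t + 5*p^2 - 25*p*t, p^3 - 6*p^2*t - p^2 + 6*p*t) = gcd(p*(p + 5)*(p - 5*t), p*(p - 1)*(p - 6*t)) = p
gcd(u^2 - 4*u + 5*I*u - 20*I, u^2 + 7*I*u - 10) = u + 5*I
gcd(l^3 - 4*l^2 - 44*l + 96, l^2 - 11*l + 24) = l - 8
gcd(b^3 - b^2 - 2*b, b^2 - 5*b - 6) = b + 1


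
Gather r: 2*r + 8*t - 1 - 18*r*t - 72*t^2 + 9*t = r*(2 - 18*t) - 72*t^2 + 17*t - 1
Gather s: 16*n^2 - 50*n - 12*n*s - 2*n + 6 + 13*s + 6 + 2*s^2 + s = 16*n^2 - 52*n + 2*s^2 + s*(14 - 12*n) + 12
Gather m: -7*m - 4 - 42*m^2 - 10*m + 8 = -42*m^2 - 17*m + 4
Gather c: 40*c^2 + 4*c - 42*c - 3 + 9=40*c^2 - 38*c + 6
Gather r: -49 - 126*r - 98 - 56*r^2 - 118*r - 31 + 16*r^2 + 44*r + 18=-40*r^2 - 200*r - 160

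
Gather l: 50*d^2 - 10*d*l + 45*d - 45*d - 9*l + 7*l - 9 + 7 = 50*d^2 + l*(-10*d - 2) - 2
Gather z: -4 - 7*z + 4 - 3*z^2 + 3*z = -3*z^2 - 4*z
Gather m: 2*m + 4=2*m + 4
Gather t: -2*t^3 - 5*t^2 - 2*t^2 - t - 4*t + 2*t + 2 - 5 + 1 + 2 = -2*t^3 - 7*t^2 - 3*t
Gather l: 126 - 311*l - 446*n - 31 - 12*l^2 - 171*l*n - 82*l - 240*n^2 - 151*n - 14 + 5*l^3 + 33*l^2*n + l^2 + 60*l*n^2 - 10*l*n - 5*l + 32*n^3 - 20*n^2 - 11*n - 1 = 5*l^3 + l^2*(33*n - 11) + l*(60*n^2 - 181*n - 398) + 32*n^3 - 260*n^2 - 608*n + 80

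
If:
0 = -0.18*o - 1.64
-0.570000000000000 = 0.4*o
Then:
No Solution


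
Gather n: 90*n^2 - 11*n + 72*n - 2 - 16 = 90*n^2 + 61*n - 18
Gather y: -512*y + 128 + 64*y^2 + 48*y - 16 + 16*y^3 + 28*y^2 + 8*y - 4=16*y^3 + 92*y^2 - 456*y + 108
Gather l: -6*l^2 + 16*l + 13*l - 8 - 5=-6*l^2 + 29*l - 13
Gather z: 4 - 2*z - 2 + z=2 - z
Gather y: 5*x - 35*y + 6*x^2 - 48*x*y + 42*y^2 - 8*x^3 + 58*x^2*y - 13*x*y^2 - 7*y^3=-8*x^3 + 6*x^2 + 5*x - 7*y^3 + y^2*(42 - 13*x) + y*(58*x^2 - 48*x - 35)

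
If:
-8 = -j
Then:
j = 8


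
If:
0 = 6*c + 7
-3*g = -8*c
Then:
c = -7/6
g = -28/9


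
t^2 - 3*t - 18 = (t - 6)*(t + 3)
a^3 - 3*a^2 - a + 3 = (a - 3)*(a - 1)*(a + 1)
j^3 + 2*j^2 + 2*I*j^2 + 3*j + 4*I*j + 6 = (j + 2)*(j - I)*(j + 3*I)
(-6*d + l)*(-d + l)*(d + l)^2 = 6*d^4 + 5*d^3*l - 7*d^2*l^2 - 5*d*l^3 + l^4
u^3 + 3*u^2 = u^2*(u + 3)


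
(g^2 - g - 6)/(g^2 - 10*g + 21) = (g + 2)/(g - 7)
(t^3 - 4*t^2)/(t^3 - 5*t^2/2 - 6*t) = 2*t/(2*t + 3)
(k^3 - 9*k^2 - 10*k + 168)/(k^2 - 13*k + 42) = k + 4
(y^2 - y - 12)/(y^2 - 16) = (y + 3)/(y + 4)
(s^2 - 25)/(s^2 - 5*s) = (s + 5)/s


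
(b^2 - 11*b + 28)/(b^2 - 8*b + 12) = (b^2 - 11*b + 28)/(b^2 - 8*b + 12)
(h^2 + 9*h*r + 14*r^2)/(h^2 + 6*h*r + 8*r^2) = (h + 7*r)/(h + 4*r)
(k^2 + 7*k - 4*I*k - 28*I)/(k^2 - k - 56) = (k - 4*I)/(k - 8)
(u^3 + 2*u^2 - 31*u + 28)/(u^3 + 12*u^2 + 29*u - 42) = (u - 4)/(u + 6)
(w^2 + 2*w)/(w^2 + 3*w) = (w + 2)/(w + 3)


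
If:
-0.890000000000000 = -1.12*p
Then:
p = 0.79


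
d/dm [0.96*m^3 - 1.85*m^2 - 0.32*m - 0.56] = 2.88*m^2 - 3.7*m - 0.32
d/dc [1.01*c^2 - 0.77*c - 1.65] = 2.02*c - 0.77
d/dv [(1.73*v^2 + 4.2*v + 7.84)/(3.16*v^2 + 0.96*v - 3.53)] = (-11.6112*v^2 - 61.7626*v - 22.3524)/(9.9856*v^4 + 6.0672*v^3 - 21.388*v^2 - 6.7776*v + 12.4609)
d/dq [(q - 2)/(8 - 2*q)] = 1/(q^2 - 8*q + 16)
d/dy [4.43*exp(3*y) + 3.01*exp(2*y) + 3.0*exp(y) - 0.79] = (13.29*exp(2*y) + 6.02*exp(y) + 3.0)*exp(y)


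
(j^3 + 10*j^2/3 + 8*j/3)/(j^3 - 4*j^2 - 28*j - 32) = j*(3*j + 4)/(3*(j^2 - 6*j - 16))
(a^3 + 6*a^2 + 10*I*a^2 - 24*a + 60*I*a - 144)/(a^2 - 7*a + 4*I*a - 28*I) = (a^2 + 6*a*(1 + I) + 36*I)/(a - 7)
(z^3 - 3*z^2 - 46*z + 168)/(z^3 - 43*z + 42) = (z - 4)/(z - 1)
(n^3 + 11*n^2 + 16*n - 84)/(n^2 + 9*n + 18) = (n^2 + 5*n - 14)/(n + 3)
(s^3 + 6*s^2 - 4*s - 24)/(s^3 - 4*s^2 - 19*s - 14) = (s^2 + 4*s - 12)/(s^2 - 6*s - 7)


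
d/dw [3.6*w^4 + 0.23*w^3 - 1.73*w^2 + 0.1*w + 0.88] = 14.4*w^3 + 0.69*w^2 - 3.46*w + 0.1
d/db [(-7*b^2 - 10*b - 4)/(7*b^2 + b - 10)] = (63*b^2 + 196*b + 104)/(49*b^4 + 14*b^3 - 139*b^2 - 20*b + 100)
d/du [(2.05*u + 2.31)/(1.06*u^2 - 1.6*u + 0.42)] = (-2.173*u^2 - 4.8972*u + 4.557)/(1.1236*u^4 - 3.392*u^3 + 3.4504*u^2 - 1.344*u + 0.1764)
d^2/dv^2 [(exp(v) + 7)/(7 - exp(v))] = 14*(-exp(v) - 7)*exp(v)/(exp(3*v) - 21*exp(2*v) + 147*exp(v) - 343)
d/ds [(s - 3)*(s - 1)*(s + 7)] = 3*s^2 + 6*s - 25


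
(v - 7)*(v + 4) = v^2 - 3*v - 28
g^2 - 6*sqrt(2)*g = g*(g - 6*sqrt(2))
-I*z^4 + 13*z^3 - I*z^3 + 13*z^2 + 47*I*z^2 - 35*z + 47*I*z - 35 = (z + 1)*(z + 5*I)*(z + 7*I)*(-I*z + 1)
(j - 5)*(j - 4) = j^2 - 9*j + 20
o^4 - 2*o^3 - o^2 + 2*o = o*(o - 2)*(o - 1)*(o + 1)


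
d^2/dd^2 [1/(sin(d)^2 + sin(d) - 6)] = (-4*sin(d)^4 - 3*sin(d)^3 - 19*sin(d)^2 + 14)/(sin(d)^2 + sin(d) - 6)^3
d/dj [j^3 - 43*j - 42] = 3*j^2 - 43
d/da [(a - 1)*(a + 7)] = 2*a + 6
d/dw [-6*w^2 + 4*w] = 4 - 12*w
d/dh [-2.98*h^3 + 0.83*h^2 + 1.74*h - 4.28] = -8.94*h^2 + 1.66*h + 1.74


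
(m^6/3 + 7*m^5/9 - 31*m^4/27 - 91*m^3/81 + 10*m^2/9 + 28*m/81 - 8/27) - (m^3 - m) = m^6/3 + 7*m^5/9 - 31*m^4/27 - 172*m^3/81 + 10*m^2/9 + 109*m/81 - 8/27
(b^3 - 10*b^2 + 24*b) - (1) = b^3 - 10*b^2 + 24*b - 1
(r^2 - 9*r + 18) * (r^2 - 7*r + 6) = r^4 - 16*r^3 + 87*r^2 - 180*r + 108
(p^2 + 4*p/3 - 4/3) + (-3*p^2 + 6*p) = -2*p^2 + 22*p/3 - 4/3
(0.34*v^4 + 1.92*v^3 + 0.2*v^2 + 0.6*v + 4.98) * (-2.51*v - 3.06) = -0.8534*v^5 - 5.8596*v^4 - 6.3772*v^3 - 2.118*v^2 - 14.3358*v - 15.2388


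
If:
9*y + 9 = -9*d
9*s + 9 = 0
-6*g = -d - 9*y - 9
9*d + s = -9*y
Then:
No Solution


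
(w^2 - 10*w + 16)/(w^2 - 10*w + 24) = (w^2 - 10*w + 16)/(w^2 - 10*w + 24)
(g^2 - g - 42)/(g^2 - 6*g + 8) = (g^2 - g - 42)/(g^2 - 6*g + 8)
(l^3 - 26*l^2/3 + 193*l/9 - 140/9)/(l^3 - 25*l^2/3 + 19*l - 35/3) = (l - 4/3)/(l - 1)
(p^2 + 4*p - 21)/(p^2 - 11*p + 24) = (p + 7)/(p - 8)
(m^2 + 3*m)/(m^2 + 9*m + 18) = m/(m + 6)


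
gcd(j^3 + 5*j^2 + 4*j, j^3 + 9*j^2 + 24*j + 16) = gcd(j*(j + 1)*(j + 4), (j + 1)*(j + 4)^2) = j^2 + 5*j + 4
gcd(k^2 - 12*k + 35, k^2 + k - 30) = k - 5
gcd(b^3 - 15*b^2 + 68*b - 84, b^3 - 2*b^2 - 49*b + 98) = b^2 - 9*b + 14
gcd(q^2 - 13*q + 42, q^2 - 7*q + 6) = q - 6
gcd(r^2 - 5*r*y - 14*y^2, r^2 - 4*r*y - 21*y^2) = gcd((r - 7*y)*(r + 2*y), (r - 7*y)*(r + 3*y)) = -r + 7*y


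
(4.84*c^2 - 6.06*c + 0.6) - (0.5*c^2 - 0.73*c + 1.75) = 4.34*c^2 - 5.33*c - 1.15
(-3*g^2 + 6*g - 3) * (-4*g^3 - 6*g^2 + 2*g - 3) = 12*g^5 - 6*g^4 - 30*g^3 + 39*g^2 - 24*g + 9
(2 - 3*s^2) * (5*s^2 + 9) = -15*s^4 - 17*s^2 + 18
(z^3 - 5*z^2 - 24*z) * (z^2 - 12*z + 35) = z^5 - 17*z^4 + 71*z^3 + 113*z^2 - 840*z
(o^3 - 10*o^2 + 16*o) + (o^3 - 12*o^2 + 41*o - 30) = 2*o^3 - 22*o^2 + 57*o - 30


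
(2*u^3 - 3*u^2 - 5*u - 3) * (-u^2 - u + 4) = -2*u^5 + u^4 + 16*u^3 - 4*u^2 - 17*u - 12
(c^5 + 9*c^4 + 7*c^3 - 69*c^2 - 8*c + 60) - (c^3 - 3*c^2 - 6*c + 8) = c^5 + 9*c^4 + 6*c^3 - 66*c^2 - 2*c + 52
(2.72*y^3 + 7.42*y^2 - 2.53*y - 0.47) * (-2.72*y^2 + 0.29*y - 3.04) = -7.3984*y^5 - 19.3936*y^4 + 0.764599999999999*y^3 - 22.0121*y^2 + 7.5549*y + 1.4288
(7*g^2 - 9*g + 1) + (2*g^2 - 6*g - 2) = 9*g^2 - 15*g - 1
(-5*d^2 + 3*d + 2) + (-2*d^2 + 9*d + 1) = -7*d^2 + 12*d + 3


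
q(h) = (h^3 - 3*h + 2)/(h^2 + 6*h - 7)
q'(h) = (-2*h - 6)*(h^3 - 3*h + 2)/(h^2 + 6*h - 7)^2 + (3*h^2 - 3)/(h^2 + 6*h - 7)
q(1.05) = 0.02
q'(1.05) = 0.38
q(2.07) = 0.48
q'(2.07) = 0.51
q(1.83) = 0.36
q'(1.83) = 0.49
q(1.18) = 0.07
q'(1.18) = 0.40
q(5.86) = 2.97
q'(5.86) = 0.76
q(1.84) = 0.36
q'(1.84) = 0.49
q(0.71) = -0.10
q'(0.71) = 0.33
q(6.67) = 3.60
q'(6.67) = 0.79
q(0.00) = -0.29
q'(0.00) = 0.18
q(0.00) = -0.29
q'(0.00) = 0.18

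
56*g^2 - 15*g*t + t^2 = (-8*g + t)*(-7*g + t)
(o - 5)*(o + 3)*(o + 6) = o^3 + 4*o^2 - 27*o - 90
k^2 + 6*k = k*(k + 6)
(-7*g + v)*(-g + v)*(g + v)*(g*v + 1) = 7*g^4*v - g^3*v^2 + 7*g^3 - 7*g^2*v^3 - g^2*v + g*v^4 - 7*g*v^2 + v^3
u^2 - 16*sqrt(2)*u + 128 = (u - 8*sqrt(2))^2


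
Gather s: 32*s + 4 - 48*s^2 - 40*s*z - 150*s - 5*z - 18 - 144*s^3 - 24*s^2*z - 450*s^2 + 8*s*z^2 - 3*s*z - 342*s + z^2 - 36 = -144*s^3 + s^2*(-24*z - 498) + s*(8*z^2 - 43*z - 460) + z^2 - 5*z - 50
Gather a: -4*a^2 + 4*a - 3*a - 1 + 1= -4*a^2 + a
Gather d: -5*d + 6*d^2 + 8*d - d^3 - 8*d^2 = -d^3 - 2*d^2 + 3*d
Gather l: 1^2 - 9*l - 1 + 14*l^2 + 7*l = 14*l^2 - 2*l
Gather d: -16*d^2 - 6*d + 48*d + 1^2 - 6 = -16*d^2 + 42*d - 5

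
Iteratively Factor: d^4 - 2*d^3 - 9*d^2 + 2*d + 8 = (d + 1)*(d^3 - 3*d^2 - 6*d + 8) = (d - 1)*(d + 1)*(d^2 - 2*d - 8) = (d - 4)*(d - 1)*(d + 1)*(d + 2)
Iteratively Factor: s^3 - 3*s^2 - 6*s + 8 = (s - 1)*(s^2 - 2*s - 8) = (s - 1)*(s + 2)*(s - 4)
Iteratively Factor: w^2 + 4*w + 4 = (w + 2)*(w + 2)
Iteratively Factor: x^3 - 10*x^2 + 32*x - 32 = (x - 2)*(x^2 - 8*x + 16) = (x - 4)*(x - 2)*(x - 4)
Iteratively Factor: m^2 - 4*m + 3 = (m - 3)*(m - 1)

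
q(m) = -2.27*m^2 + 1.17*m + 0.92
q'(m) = 1.17 - 4.54*m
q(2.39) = -9.25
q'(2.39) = -9.68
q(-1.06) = -2.87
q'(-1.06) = 5.98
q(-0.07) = 0.83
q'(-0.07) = 1.49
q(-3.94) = -38.93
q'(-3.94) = 19.06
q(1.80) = -4.33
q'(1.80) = -7.00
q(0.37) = 1.04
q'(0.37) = -0.51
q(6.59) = -89.95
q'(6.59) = -28.75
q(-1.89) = -9.40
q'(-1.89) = 9.75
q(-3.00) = -23.02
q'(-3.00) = 14.79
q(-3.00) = -23.02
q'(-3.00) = 14.79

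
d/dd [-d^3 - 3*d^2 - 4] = 3*d*(-d - 2)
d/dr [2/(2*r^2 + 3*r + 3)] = 2*(-4*r - 3)/(2*r^2 + 3*r + 3)^2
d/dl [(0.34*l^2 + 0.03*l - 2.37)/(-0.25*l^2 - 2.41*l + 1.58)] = (-0.8119*l^2 - 0.1106*l - 5.6643)/(0.0625*l^4 + 1.205*l^3 + 5.0181*l^2 - 7.6156*l + 2.4964)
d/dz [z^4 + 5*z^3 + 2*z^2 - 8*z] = 4*z^3 + 15*z^2 + 4*z - 8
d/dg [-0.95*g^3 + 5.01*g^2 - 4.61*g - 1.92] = -2.85*g^2 + 10.02*g - 4.61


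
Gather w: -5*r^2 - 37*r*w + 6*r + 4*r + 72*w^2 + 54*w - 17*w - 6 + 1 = -5*r^2 + 10*r + 72*w^2 + w*(37 - 37*r) - 5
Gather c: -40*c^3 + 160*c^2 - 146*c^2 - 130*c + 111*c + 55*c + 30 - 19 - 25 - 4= -40*c^3 + 14*c^2 + 36*c - 18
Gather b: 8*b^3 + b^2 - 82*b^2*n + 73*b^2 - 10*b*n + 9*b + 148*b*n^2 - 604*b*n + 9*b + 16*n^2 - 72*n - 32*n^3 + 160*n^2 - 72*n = 8*b^3 + b^2*(74 - 82*n) + b*(148*n^2 - 614*n + 18) - 32*n^3 + 176*n^2 - 144*n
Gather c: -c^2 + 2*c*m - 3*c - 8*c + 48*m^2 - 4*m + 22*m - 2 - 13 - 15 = -c^2 + c*(2*m - 11) + 48*m^2 + 18*m - 30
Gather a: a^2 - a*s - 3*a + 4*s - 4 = a^2 + a*(-s - 3) + 4*s - 4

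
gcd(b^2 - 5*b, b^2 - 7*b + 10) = b - 5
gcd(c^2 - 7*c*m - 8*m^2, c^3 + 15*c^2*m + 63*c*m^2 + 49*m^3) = c + m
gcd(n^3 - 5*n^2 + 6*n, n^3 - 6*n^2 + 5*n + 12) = n - 3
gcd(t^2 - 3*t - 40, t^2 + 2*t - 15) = t + 5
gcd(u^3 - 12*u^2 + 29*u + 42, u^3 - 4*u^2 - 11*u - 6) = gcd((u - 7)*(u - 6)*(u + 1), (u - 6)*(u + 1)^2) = u^2 - 5*u - 6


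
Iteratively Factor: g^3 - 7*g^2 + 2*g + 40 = (g + 2)*(g^2 - 9*g + 20) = (g - 5)*(g + 2)*(g - 4)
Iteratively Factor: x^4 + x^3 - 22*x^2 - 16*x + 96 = (x - 4)*(x^3 + 5*x^2 - 2*x - 24) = (x - 4)*(x - 2)*(x^2 + 7*x + 12) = (x - 4)*(x - 2)*(x + 3)*(x + 4)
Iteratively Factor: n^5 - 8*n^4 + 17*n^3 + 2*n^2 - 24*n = (n)*(n^4 - 8*n^3 + 17*n^2 + 2*n - 24) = n*(n - 3)*(n^3 - 5*n^2 + 2*n + 8) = n*(n - 4)*(n - 3)*(n^2 - n - 2) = n*(n - 4)*(n - 3)*(n - 2)*(n + 1)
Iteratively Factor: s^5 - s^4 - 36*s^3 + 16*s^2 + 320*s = (s + 4)*(s^4 - 5*s^3 - 16*s^2 + 80*s) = (s + 4)^2*(s^3 - 9*s^2 + 20*s) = (s - 4)*(s + 4)^2*(s^2 - 5*s) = s*(s - 4)*(s + 4)^2*(s - 5)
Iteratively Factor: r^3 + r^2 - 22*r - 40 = (r - 5)*(r^2 + 6*r + 8) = (r - 5)*(r + 4)*(r + 2)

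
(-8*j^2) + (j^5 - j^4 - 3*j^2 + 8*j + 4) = j^5 - j^4 - 11*j^2 + 8*j + 4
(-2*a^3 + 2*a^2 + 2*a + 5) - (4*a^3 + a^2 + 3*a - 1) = -6*a^3 + a^2 - a + 6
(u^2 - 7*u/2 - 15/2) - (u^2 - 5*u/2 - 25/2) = 5 - u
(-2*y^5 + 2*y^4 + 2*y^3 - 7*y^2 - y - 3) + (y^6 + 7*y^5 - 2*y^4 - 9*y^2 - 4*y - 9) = y^6 + 5*y^5 + 2*y^3 - 16*y^2 - 5*y - 12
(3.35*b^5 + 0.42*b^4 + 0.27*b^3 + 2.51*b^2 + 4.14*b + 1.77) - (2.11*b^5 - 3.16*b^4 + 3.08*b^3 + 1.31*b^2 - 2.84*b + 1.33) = 1.24*b^5 + 3.58*b^4 - 2.81*b^3 + 1.2*b^2 + 6.98*b + 0.44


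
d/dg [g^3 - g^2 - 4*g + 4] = 3*g^2 - 2*g - 4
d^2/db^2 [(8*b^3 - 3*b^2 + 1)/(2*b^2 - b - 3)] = 20*(5*b^3 + 3*b^2 + 21*b - 2)/(8*b^6 - 12*b^5 - 30*b^4 + 35*b^3 + 45*b^2 - 27*b - 27)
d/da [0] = 0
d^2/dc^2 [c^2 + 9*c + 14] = 2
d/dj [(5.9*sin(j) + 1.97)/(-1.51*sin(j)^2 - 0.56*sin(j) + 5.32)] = (8.909*sin(j)^2 + 5.9494*sin(j) + 32.4912)*cos(j)/(2.2801*sin(j)^4 + 1.6912*sin(j)^3 - 15.7528*sin(j)^2 - 5.9584*sin(j) + 28.3024)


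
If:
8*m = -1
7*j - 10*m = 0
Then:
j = -5/28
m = -1/8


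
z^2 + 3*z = z*(z + 3)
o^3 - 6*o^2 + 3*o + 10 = (o - 5)*(o - 2)*(o + 1)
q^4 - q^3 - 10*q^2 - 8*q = q*(q - 4)*(q + 1)*(q + 2)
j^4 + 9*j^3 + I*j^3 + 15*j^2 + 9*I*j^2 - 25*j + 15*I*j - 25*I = (j - 1)*(j + 5)^2*(j + I)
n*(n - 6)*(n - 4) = n^3 - 10*n^2 + 24*n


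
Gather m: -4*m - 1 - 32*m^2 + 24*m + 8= -32*m^2 + 20*m + 7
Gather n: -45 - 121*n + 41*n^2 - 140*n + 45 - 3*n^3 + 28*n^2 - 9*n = -3*n^3 + 69*n^2 - 270*n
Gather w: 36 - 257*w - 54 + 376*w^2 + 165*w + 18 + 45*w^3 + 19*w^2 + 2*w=45*w^3 + 395*w^2 - 90*w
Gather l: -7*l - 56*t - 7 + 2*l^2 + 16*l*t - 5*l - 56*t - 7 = 2*l^2 + l*(16*t - 12) - 112*t - 14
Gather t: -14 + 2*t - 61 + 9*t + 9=11*t - 66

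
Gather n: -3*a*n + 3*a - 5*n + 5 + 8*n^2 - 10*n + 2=3*a + 8*n^2 + n*(-3*a - 15) + 7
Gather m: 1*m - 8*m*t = m*(1 - 8*t)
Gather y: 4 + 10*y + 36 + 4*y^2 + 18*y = 4*y^2 + 28*y + 40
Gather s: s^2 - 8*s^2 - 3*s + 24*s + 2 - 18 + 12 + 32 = -7*s^2 + 21*s + 28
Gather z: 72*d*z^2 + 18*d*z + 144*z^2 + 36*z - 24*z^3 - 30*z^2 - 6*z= -24*z^3 + z^2*(72*d + 114) + z*(18*d + 30)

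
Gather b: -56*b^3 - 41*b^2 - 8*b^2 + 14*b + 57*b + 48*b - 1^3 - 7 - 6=-56*b^3 - 49*b^2 + 119*b - 14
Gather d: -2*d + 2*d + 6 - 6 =0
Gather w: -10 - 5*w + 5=-5*w - 5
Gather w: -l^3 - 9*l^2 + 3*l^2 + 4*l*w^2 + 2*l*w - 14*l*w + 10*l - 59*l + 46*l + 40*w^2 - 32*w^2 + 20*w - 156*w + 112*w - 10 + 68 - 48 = -l^3 - 6*l^2 - 3*l + w^2*(4*l + 8) + w*(-12*l - 24) + 10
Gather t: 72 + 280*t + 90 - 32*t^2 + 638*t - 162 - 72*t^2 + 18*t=-104*t^2 + 936*t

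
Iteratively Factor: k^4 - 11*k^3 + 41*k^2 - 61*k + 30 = (k - 2)*(k^3 - 9*k^2 + 23*k - 15) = (k - 5)*(k - 2)*(k^2 - 4*k + 3) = (k - 5)*(k - 2)*(k - 1)*(k - 3)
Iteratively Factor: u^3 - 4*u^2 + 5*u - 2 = (u - 2)*(u^2 - 2*u + 1) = (u - 2)*(u - 1)*(u - 1)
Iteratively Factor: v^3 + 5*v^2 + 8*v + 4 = (v + 2)*(v^2 + 3*v + 2) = (v + 1)*(v + 2)*(v + 2)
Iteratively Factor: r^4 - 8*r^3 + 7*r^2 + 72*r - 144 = (r - 3)*(r^3 - 5*r^2 - 8*r + 48) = (r - 3)*(r + 3)*(r^2 - 8*r + 16) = (r - 4)*(r - 3)*(r + 3)*(r - 4)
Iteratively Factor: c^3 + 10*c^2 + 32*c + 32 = (c + 2)*(c^2 + 8*c + 16) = (c + 2)*(c + 4)*(c + 4)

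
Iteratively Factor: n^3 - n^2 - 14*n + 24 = (n - 2)*(n^2 + n - 12) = (n - 3)*(n - 2)*(n + 4)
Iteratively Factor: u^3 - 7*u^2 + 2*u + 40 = (u - 5)*(u^2 - 2*u - 8) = (u - 5)*(u - 4)*(u + 2)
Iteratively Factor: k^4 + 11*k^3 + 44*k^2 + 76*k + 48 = (k + 3)*(k^3 + 8*k^2 + 20*k + 16) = (k + 3)*(k + 4)*(k^2 + 4*k + 4) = (k + 2)*(k + 3)*(k + 4)*(k + 2)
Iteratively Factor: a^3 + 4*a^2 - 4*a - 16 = (a + 4)*(a^2 - 4) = (a - 2)*(a + 4)*(a + 2)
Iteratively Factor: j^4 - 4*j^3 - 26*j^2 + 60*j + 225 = (j - 5)*(j^3 + j^2 - 21*j - 45) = (j - 5)*(j + 3)*(j^2 - 2*j - 15) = (j - 5)^2*(j + 3)*(j + 3)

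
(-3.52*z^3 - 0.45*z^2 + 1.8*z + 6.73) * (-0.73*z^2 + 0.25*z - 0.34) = 2.5696*z^5 - 0.5515*z^4 - 0.2297*z^3 - 4.3099*z^2 + 1.0705*z - 2.2882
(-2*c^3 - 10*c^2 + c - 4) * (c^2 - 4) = -2*c^5 - 10*c^4 + 9*c^3 + 36*c^2 - 4*c + 16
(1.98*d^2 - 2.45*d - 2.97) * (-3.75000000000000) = -7.425*d^2 + 9.1875*d + 11.1375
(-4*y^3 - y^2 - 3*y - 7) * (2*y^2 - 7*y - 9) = -8*y^5 + 26*y^4 + 37*y^3 + 16*y^2 + 76*y + 63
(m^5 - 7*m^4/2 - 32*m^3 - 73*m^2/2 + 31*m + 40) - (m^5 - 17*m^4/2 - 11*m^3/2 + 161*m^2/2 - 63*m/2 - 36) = 5*m^4 - 53*m^3/2 - 117*m^2 + 125*m/2 + 76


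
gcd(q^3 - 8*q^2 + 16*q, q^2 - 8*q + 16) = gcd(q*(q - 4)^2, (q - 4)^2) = q^2 - 8*q + 16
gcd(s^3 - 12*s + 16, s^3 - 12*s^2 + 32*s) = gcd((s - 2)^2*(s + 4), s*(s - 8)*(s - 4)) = 1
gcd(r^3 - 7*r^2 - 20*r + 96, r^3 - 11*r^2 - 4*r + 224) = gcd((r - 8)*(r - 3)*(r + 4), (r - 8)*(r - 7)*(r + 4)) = r^2 - 4*r - 32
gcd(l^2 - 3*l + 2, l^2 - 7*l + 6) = l - 1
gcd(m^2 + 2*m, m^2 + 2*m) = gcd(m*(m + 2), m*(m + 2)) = m^2 + 2*m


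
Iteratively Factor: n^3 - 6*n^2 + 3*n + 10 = (n - 2)*(n^2 - 4*n - 5) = (n - 5)*(n - 2)*(n + 1)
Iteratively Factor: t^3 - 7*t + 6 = (t - 1)*(t^2 + t - 6) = (t - 1)*(t + 3)*(t - 2)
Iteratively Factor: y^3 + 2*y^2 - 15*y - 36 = (y - 4)*(y^2 + 6*y + 9) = (y - 4)*(y + 3)*(y + 3)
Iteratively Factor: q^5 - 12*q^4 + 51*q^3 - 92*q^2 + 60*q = (q - 5)*(q^4 - 7*q^3 + 16*q^2 - 12*q) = (q - 5)*(q - 2)*(q^3 - 5*q^2 + 6*q) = (q - 5)*(q - 3)*(q - 2)*(q^2 - 2*q) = q*(q - 5)*(q - 3)*(q - 2)*(q - 2)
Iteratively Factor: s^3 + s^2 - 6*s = (s)*(s^2 + s - 6) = s*(s + 3)*(s - 2)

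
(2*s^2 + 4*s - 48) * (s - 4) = 2*s^3 - 4*s^2 - 64*s + 192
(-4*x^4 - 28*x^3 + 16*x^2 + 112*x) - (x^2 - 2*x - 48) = -4*x^4 - 28*x^3 + 15*x^2 + 114*x + 48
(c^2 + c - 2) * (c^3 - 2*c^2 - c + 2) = c^5 - c^4 - 5*c^3 + 5*c^2 + 4*c - 4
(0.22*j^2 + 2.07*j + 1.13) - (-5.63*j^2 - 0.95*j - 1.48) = 5.85*j^2 + 3.02*j + 2.61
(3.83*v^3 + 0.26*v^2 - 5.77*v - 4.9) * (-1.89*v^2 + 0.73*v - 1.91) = -7.2387*v^5 + 2.3045*v^4 + 3.7798*v^3 + 4.5523*v^2 + 7.4437*v + 9.359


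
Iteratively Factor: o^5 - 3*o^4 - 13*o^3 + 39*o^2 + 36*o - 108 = (o - 3)*(o^4 - 13*o^2 + 36) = (o - 3)*(o + 3)*(o^3 - 3*o^2 - 4*o + 12) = (o - 3)*(o - 2)*(o + 3)*(o^2 - o - 6) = (o - 3)^2*(o - 2)*(o + 3)*(o + 2)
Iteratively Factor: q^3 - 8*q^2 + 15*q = (q)*(q^2 - 8*q + 15) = q*(q - 5)*(q - 3)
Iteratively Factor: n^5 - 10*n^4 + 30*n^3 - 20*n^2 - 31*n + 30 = (n - 3)*(n^4 - 7*n^3 + 9*n^2 + 7*n - 10) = (n - 3)*(n - 1)*(n^3 - 6*n^2 + 3*n + 10) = (n - 5)*(n - 3)*(n - 1)*(n^2 - n - 2) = (n - 5)*(n - 3)*(n - 2)*(n - 1)*(n + 1)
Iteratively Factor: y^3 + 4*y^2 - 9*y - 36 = (y + 4)*(y^2 - 9) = (y - 3)*(y + 4)*(y + 3)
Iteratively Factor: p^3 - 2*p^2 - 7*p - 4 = (p - 4)*(p^2 + 2*p + 1) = (p - 4)*(p + 1)*(p + 1)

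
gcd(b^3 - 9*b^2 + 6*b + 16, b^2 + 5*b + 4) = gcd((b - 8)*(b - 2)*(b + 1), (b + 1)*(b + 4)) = b + 1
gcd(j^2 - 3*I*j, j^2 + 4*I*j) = j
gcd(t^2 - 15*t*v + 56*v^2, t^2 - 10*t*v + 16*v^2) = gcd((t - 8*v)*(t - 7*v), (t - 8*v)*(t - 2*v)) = t - 8*v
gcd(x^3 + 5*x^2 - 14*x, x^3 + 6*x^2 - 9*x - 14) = x^2 + 5*x - 14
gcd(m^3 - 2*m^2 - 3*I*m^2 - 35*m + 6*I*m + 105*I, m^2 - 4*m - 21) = m - 7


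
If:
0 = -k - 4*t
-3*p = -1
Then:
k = -4*t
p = 1/3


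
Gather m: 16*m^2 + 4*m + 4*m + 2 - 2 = 16*m^2 + 8*m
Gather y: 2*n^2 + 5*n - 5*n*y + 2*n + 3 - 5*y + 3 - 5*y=2*n^2 + 7*n + y*(-5*n - 10) + 6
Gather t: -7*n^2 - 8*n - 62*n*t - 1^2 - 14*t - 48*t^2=-7*n^2 - 8*n - 48*t^2 + t*(-62*n - 14) - 1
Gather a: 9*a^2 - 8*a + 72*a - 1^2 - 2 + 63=9*a^2 + 64*a + 60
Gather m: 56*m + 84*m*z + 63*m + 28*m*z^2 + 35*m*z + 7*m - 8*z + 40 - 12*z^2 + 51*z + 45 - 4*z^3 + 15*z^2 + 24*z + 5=m*(28*z^2 + 119*z + 126) - 4*z^3 + 3*z^2 + 67*z + 90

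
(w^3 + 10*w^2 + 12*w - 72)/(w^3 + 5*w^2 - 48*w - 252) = (w - 2)/(w - 7)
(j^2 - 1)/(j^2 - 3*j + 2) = (j + 1)/(j - 2)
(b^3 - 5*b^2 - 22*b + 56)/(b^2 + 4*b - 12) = (b^2 - 3*b - 28)/(b + 6)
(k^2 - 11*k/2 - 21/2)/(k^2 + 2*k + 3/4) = 2*(k - 7)/(2*k + 1)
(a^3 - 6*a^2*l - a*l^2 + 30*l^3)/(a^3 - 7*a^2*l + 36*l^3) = (a - 5*l)/(a - 6*l)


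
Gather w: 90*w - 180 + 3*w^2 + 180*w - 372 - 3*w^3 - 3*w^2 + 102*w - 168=-3*w^3 + 372*w - 720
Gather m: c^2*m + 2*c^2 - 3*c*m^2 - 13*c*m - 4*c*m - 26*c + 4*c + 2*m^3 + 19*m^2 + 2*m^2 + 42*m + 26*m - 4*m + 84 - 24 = 2*c^2 - 22*c + 2*m^3 + m^2*(21 - 3*c) + m*(c^2 - 17*c + 64) + 60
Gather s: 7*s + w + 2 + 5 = 7*s + w + 7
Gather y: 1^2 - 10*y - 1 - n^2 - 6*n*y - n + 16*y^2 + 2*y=-n^2 - n + 16*y^2 + y*(-6*n - 8)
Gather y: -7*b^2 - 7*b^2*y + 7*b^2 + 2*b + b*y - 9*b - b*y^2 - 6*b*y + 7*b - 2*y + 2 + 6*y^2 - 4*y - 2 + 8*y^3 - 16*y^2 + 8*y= 8*y^3 + y^2*(-b - 10) + y*(-7*b^2 - 5*b + 2)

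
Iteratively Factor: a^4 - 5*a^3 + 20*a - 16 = (a - 4)*(a^3 - a^2 - 4*a + 4) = (a - 4)*(a - 2)*(a^2 + a - 2) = (a - 4)*(a - 2)*(a + 2)*(a - 1)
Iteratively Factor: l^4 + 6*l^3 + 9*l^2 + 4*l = (l + 1)*(l^3 + 5*l^2 + 4*l) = (l + 1)*(l + 4)*(l^2 + l) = l*(l + 1)*(l + 4)*(l + 1)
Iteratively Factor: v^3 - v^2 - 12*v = (v - 4)*(v^2 + 3*v) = (v - 4)*(v + 3)*(v)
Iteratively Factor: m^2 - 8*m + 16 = (m - 4)*(m - 4)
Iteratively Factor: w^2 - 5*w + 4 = (w - 4)*(w - 1)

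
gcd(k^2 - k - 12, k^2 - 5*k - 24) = k + 3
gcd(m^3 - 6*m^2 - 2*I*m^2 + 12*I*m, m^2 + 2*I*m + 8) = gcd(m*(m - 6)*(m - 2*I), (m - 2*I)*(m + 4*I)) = m - 2*I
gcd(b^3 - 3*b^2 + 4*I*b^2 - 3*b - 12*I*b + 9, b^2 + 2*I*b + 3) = b + 3*I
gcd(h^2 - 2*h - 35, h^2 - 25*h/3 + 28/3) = h - 7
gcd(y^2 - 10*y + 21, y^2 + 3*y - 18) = y - 3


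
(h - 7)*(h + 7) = h^2 - 49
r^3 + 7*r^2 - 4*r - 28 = (r - 2)*(r + 2)*(r + 7)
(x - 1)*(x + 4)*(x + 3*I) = x^3 + 3*x^2 + 3*I*x^2 - 4*x + 9*I*x - 12*I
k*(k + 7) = k^2 + 7*k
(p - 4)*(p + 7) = p^2 + 3*p - 28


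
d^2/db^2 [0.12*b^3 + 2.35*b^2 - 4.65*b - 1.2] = 0.72*b + 4.7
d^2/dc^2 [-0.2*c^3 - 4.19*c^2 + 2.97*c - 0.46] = -1.2*c - 8.38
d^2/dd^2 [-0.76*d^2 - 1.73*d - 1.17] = -1.52000000000000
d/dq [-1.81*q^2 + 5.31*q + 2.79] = 5.31 - 3.62*q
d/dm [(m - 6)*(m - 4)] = 2*m - 10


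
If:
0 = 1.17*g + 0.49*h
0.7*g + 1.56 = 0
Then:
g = -2.23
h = 5.32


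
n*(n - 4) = n^2 - 4*n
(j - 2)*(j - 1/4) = j^2 - 9*j/4 + 1/2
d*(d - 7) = d^2 - 7*d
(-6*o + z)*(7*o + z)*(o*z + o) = -42*o^3*z - 42*o^3 + o^2*z^2 + o^2*z + o*z^3 + o*z^2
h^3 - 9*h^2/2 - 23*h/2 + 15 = (h - 6)*(h - 1)*(h + 5/2)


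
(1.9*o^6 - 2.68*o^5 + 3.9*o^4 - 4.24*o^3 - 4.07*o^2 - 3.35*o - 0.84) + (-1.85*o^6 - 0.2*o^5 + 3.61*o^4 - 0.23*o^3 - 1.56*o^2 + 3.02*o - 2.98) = 0.0499999999999998*o^6 - 2.88*o^5 + 7.51*o^4 - 4.47*o^3 - 5.63*o^2 - 0.33*o - 3.82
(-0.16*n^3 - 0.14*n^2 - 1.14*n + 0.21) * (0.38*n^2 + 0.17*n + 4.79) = -0.0608*n^5 - 0.0804*n^4 - 1.2234*n^3 - 0.7846*n^2 - 5.4249*n + 1.0059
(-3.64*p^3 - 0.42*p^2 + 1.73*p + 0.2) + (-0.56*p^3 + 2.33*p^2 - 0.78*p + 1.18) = -4.2*p^3 + 1.91*p^2 + 0.95*p + 1.38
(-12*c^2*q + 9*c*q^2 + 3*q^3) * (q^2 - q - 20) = -12*c^2*q^3 + 12*c^2*q^2 + 240*c^2*q + 9*c*q^4 - 9*c*q^3 - 180*c*q^2 + 3*q^5 - 3*q^4 - 60*q^3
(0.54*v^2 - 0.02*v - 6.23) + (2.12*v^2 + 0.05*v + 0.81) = 2.66*v^2 + 0.03*v - 5.42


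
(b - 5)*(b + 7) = b^2 + 2*b - 35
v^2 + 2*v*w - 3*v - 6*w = (v - 3)*(v + 2*w)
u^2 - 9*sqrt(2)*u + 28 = (u - 7*sqrt(2))*(u - 2*sqrt(2))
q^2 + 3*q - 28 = (q - 4)*(q + 7)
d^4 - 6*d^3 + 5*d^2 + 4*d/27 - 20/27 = (d - 5)*(d - 2/3)^2*(d + 1/3)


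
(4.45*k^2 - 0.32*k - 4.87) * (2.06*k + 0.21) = 9.167*k^3 + 0.2753*k^2 - 10.0994*k - 1.0227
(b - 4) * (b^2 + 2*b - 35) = b^3 - 2*b^2 - 43*b + 140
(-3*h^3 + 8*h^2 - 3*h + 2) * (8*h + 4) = -24*h^4 + 52*h^3 + 8*h^2 + 4*h + 8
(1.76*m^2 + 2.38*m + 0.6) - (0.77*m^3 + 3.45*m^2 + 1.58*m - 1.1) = -0.77*m^3 - 1.69*m^2 + 0.8*m + 1.7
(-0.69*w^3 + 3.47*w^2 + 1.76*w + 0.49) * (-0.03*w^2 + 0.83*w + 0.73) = 0.0207*w^5 - 0.6768*w^4 + 2.3236*w^3 + 3.9792*w^2 + 1.6915*w + 0.3577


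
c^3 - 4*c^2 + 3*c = c*(c - 3)*(c - 1)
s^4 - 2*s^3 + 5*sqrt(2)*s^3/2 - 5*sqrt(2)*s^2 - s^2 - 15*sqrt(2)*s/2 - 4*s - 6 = (s - 3)*(s + 1)*(s + sqrt(2)/2)*(s + 2*sqrt(2))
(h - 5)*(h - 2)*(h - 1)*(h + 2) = h^4 - 6*h^3 + h^2 + 24*h - 20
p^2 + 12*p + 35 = (p + 5)*(p + 7)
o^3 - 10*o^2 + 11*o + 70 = (o - 7)*(o - 5)*(o + 2)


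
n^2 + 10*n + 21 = (n + 3)*(n + 7)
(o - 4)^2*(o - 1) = o^3 - 9*o^2 + 24*o - 16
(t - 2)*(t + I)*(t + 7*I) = t^3 - 2*t^2 + 8*I*t^2 - 7*t - 16*I*t + 14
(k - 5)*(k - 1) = k^2 - 6*k + 5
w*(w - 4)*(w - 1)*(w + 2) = w^4 - 3*w^3 - 6*w^2 + 8*w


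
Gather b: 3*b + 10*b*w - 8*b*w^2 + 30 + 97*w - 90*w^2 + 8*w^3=b*(-8*w^2 + 10*w + 3) + 8*w^3 - 90*w^2 + 97*w + 30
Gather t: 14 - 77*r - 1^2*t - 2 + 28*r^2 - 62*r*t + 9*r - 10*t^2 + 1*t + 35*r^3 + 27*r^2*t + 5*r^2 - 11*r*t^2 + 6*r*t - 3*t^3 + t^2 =35*r^3 + 33*r^2 - 68*r - 3*t^3 + t^2*(-11*r - 9) + t*(27*r^2 - 56*r) + 12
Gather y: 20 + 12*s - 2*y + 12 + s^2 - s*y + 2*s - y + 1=s^2 + 14*s + y*(-s - 3) + 33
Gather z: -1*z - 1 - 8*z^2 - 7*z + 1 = -8*z^2 - 8*z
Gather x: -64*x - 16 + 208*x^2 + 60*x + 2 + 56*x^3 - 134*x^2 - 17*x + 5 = 56*x^3 + 74*x^2 - 21*x - 9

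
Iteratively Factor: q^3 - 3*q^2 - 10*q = (q)*(q^2 - 3*q - 10) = q*(q + 2)*(q - 5)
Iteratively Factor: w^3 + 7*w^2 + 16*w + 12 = (w + 3)*(w^2 + 4*w + 4) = (w + 2)*(w + 3)*(w + 2)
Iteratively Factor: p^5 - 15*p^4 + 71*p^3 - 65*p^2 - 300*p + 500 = (p - 5)*(p^4 - 10*p^3 + 21*p^2 + 40*p - 100) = (p - 5)*(p + 2)*(p^3 - 12*p^2 + 45*p - 50) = (p - 5)*(p - 2)*(p + 2)*(p^2 - 10*p + 25) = (p - 5)^2*(p - 2)*(p + 2)*(p - 5)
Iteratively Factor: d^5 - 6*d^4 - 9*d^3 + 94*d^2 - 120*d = (d - 5)*(d^4 - d^3 - 14*d^2 + 24*d) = (d - 5)*(d - 2)*(d^3 + d^2 - 12*d) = (d - 5)*(d - 3)*(d - 2)*(d^2 + 4*d) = (d - 5)*(d - 3)*(d - 2)*(d + 4)*(d)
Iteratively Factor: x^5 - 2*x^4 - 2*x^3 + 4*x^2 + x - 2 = (x - 2)*(x^4 - 2*x^2 + 1) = (x - 2)*(x - 1)*(x^3 + x^2 - x - 1) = (x - 2)*(x - 1)*(x + 1)*(x^2 - 1) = (x - 2)*(x - 1)*(x + 1)^2*(x - 1)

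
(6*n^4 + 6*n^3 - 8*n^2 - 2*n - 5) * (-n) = -6*n^5 - 6*n^4 + 8*n^3 + 2*n^2 + 5*n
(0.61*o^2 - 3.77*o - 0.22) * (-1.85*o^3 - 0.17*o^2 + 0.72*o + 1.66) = -1.1285*o^5 + 6.8708*o^4 + 1.4871*o^3 - 1.6644*o^2 - 6.4166*o - 0.3652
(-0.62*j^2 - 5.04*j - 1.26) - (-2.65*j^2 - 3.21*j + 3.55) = 2.03*j^2 - 1.83*j - 4.81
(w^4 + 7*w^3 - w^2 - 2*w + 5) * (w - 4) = w^5 + 3*w^4 - 29*w^3 + 2*w^2 + 13*w - 20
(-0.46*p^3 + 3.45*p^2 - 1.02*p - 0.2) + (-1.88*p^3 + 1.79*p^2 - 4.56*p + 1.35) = -2.34*p^3 + 5.24*p^2 - 5.58*p + 1.15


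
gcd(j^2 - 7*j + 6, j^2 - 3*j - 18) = j - 6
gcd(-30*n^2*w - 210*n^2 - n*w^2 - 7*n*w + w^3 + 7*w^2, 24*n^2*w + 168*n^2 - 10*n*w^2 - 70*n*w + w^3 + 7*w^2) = -6*n*w - 42*n + w^2 + 7*w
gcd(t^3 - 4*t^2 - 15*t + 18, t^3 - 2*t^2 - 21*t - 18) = t^2 - 3*t - 18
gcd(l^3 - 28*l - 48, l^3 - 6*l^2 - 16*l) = l + 2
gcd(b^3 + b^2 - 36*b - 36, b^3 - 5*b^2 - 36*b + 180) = b^2 - 36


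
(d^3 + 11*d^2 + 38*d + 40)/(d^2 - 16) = (d^2 + 7*d + 10)/(d - 4)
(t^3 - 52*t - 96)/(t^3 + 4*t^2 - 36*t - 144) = (t^2 - 6*t - 16)/(t^2 - 2*t - 24)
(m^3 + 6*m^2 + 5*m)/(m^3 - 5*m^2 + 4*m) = (m^2 + 6*m + 5)/(m^2 - 5*m + 4)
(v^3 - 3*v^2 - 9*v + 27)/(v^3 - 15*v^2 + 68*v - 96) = (v^2 - 9)/(v^2 - 12*v + 32)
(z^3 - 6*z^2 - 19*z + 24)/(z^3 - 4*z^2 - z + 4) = (z^2 - 5*z - 24)/(z^2 - 3*z - 4)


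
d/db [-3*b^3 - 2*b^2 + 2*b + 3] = -9*b^2 - 4*b + 2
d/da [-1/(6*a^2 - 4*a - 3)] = 4*(3*a - 1)/(-6*a^2 + 4*a + 3)^2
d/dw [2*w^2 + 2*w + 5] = 4*w + 2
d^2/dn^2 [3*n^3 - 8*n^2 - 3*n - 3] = 18*n - 16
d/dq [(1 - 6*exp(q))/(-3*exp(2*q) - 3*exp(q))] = (-6*exp(2*q) + 2*exp(q) + 1)*exp(-q)/(3*(exp(2*q) + 2*exp(q) + 1))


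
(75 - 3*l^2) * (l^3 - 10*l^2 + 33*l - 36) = -3*l^5 + 30*l^4 - 24*l^3 - 642*l^2 + 2475*l - 2700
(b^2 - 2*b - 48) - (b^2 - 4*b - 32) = 2*b - 16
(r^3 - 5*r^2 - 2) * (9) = 9*r^3 - 45*r^2 - 18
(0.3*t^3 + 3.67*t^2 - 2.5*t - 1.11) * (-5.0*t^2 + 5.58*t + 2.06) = -1.5*t^5 - 16.676*t^4 + 33.5966*t^3 - 0.839799999999999*t^2 - 11.3438*t - 2.2866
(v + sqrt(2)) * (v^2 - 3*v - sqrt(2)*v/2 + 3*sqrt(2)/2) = v^3 - 3*v^2 + sqrt(2)*v^2/2 - 3*sqrt(2)*v/2 - v + 3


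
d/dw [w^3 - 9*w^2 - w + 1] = 3*w^2 - 18*w - 1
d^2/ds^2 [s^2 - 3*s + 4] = 2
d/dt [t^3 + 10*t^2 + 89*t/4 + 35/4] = 3*t^2 + 20*t + 89/4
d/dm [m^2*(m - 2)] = m*(3*m - 4)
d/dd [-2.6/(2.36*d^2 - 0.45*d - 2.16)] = (12.272*d - 1.17)/(-2.36*d^2 + 0.45*d + 2.16)^2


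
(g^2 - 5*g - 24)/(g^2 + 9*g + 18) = (g - 8)/(g + 6)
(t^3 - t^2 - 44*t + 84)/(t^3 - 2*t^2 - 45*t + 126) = (t - 2)/(t - 3)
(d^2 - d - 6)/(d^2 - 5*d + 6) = (d + 2)/(d - 2)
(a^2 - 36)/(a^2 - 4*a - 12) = (a + 6)/(a + 2)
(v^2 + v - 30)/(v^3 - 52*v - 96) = (v - 5)/(v^2 - 6*v - 16)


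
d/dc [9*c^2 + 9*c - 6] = 18*c + 9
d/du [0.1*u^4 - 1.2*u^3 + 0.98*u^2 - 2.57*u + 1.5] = 0.4*u^3 - 3.6*u^2 + 1.96*u - 2.57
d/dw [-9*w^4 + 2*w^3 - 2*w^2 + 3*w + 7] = -36*w^3 + 6*w^2 - 4*w + 3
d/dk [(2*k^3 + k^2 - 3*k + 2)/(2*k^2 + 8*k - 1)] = (4*k^4 + 32*k^3 + 8*k^2 - 10*k - 13)/(4*k^4 + 32*k^3 + 60*k^2 - 16*k + 1)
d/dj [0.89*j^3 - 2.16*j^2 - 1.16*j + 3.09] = 2.67*j^2 - 4.32*j - 1.16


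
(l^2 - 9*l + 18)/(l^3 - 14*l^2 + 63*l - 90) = 1/(l - 5)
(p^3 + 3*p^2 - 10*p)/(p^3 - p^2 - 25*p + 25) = p*(p - 2)/(p^2 - 6*p + 5)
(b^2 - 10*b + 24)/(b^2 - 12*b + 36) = (b - 4)/(b - 6)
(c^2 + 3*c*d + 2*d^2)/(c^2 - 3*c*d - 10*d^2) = (c + d)/(c - 5*d)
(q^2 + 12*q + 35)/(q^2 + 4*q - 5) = (q + 7)/(q - 1)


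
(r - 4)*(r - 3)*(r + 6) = r^3 - r^2 - 30*r + 72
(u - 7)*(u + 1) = u^2 - 6*u - 7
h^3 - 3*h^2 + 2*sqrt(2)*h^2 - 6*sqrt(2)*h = h*(h - 3)*(h + 2*sqrt(2))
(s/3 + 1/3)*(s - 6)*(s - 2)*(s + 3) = s^4/3 - 4*s^3/3 - 17*s^2/3 + 8*s + 12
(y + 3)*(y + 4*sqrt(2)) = y^2 + 3*y + 4*sqrt(2)*y + 12*sqrt(2)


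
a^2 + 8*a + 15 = (a + 3)*(a + 5)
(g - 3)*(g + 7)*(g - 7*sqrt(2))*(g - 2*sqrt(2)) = g^4 - 9*sqrt(2)*g^3 + 4*g^3 - 36*sqrt(2)*g^2 + 7*g^2 + 112*g + 189*sqrt(2)*g - 588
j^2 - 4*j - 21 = (j - 7)*(j + 3)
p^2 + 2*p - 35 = (p - 5)*(p + 7)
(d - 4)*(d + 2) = d^2 - 2*d - 8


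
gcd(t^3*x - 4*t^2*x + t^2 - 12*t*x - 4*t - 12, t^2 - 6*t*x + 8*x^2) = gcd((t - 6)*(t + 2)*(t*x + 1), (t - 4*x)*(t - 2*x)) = 1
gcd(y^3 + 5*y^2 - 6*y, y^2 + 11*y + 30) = y + 6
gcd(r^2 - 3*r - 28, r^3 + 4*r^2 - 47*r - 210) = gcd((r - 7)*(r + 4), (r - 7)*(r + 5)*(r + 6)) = r - 7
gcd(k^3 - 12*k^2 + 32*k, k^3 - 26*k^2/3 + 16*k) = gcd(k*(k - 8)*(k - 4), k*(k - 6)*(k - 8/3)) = k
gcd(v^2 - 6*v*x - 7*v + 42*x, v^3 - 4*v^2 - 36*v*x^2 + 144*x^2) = -v + 6*x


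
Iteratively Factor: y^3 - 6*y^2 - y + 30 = (y + 2)*(y^2 - 8*y + 15) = (y - 3)*(y + 2)*(y - 5)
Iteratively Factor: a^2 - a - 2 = (a - 2)*(a + 1)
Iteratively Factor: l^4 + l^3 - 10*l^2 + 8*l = (l)*(l^3 + l^2 - 10*l + 8) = l*(l + 4)*(l^2 - 3*l + 2) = l*(l - 2)*(l + 4)*(l - 1)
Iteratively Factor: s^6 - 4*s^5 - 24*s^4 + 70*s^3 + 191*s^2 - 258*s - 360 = (s + 3)*(s^5 - 7*s^4 - 3*s^3 + 79*s^2 - 46*s - 120) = (s - 4)*(s + 3)*(s^4 - 3*s^3 - 15*s^2 + 19*s + 30) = (s - 4)*(s + 1)*(s + 3)*(s^3 - 4*s^2 - 11*s + 30) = (s - 4)*(s - 2)*(s + 1)*(s + 3)*(s^2 - 2*s - 15) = (s - 5)*(s - 4)*(s - 2)*(s + 1)*(s + 3)*(s + 3)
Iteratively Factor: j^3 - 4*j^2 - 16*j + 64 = (j - 4)*(j^2 - 16) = (j - 4)^2*(j + 4)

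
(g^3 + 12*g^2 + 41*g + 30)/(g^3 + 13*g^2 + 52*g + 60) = (g + 1)/(g + 2)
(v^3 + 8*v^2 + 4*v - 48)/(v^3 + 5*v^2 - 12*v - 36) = (v^2 + 2*v - 8)/(v^2 - v - 6)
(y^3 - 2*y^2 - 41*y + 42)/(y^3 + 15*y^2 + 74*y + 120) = (y^2 - 8*y + 7)/(y^2 + 9*y + 20)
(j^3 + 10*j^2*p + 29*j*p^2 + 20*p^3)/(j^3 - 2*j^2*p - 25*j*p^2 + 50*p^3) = (j^2 + 5*j*p + 4*p^2)/(j^2 - 7*j*p + 10*p^2)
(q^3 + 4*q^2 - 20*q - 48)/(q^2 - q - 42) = (q^2 - 2*q - 8)/(q - 7)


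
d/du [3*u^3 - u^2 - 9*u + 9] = 9*u^2 - 2*u - 9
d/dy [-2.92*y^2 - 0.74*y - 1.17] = -5.84*y - 0.74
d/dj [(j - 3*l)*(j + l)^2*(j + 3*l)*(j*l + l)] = l*(j + l)*((j + 1)*(j - 3*l)*(j + l) + 2*(j + 1)*(j - 3*l)*(j + 3*l) + (j + 1)*(j + l)*(j + 3*l) + (j - 3*l)*(j + l)*(j + 3*l))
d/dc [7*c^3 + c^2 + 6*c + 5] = 21*c^2 + 2*c + 6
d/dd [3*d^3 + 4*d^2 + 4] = d*(9*d + 8)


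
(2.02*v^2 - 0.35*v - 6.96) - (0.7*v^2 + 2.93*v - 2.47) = 1.32*v^2 - 3.28*v - 4.49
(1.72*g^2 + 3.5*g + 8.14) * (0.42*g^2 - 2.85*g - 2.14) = 0.7224*g^4 - 3.432*g^3 - 10.237*g^2 - 30.689*g - 17.4196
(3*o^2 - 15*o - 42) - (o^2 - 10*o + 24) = 2*o^2 - 5*o - 66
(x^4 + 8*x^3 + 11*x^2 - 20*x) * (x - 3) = x^5 + 5*x^4 - 13*x^3 - 53*x^2 + 60*x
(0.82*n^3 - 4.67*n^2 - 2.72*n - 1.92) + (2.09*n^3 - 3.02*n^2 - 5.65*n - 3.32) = 2.91*n^3 - 7.69*n^2 - 8.37*n - 5.24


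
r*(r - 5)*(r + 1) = r^3 - 4*r^2 - 5*r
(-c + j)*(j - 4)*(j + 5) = -c*j^2 - c*j + 20*c + j^3 + j^2 - 20*j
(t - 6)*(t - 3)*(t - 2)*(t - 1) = t^4 - 12*t^3 + 47*t^2 - 72*t + 36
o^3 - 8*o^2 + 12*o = o*(o - 6)*(o - 2)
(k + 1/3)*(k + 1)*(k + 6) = k^3 + 22*k^2/3 + 25*k/3 + 2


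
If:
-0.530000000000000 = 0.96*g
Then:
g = -0.55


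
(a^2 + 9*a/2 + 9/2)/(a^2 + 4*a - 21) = (2*a^2 + 9*a + 9)/(2*(a^2 + 4*a - 21))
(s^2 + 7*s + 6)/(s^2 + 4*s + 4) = (s^2 + 7*s + 6)/(s^2 + 4*s + 4)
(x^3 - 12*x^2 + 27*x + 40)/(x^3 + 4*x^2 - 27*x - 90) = (x^2 - 7*x - 8)/(x^2 + 9*x + 18)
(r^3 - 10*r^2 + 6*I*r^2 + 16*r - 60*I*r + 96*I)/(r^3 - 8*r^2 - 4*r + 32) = (r + 6*I)/(r + 2)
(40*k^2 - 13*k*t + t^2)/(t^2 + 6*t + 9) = (40*k^2 - 13*k*t + t^2)/(t^2 + 6*t + 9)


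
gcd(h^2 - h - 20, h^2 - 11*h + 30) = h - 5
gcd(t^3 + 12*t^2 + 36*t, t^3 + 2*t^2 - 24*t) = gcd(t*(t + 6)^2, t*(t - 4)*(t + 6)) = t^2 + 6*t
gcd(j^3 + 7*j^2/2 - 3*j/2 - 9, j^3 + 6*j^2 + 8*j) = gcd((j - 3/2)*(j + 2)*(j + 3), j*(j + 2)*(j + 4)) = j + 2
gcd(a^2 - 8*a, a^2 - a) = a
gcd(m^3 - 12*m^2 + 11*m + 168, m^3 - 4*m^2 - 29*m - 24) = m^2 - 5*m - 24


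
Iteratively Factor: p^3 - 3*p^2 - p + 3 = (p - 1)*(p^2 - 2*p - 3) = (p - 3)*(p - 1)*(p + 1)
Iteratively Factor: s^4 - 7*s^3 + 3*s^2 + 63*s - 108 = (s - 4)*(s^3 - 3*s^2 - 9*s + 27) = (s - 4)*(s - 3)*(s^2 - 9) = (s - 4)*(s - 3)^2*(s + 3)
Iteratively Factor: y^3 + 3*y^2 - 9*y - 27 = (y + 3)*(y^2 - 9) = (y + 3)^2*(y - 3)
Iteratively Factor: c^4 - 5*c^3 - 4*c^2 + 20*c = (c + 2)*(c^3 - 7*c^2 + 10*c) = c*(c + 2)*(c^2 - 7*c + 10) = c*(c - 2)*(c + 2)*(c - 5)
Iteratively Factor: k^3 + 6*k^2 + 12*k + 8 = (k + 2)*(k^2 + 4*k + 4) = (k + 2)^2*(k + 2)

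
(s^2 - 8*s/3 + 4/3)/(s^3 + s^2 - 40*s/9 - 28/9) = 3*(3*s - 2)/(9*s^2 + 27*s + 14)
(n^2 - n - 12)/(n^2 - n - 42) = (-n^2 + n + 12)/(-n^2 + n + 42)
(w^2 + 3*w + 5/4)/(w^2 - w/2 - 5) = (4*w^2 + 12*w + 5)/(2*(2*w^2 - w - 10))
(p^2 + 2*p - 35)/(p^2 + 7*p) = (p - 5)/p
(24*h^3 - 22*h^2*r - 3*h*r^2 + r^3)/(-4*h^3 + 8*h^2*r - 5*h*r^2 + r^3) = (-24*h^2 - 2*h*r + r^2)/(4*h^2 - 4*h*r + r^2)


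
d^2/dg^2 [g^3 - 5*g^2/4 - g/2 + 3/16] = 6*g - 5/2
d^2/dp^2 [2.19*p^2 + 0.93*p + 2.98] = 4.38000000000000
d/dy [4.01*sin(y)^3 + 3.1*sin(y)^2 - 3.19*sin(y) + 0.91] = (12.03*sin(y)^2 + 6.2*sin(y) - 3.19)*cos(y)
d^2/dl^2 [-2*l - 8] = 0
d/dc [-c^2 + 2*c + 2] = 2 - 2*c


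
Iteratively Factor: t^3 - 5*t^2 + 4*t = (t - 1)*(t^2 - 4*t) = t*(t - 1)*(t - 4)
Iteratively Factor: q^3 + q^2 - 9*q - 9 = (q + 3)*(q^2 - 2*q - 3) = (q + 1)*(q + 3)*(q - 3)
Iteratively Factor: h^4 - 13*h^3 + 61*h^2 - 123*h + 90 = (h - 3)*(h^3 - 10*h^2 + 31*h - 30) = (h - 3)*(h - 2)*(h^2 - 8*h + 15) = (h - 5)*(h - 3)*(h - 2)*(h - 3)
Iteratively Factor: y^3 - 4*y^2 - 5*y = (y)*(y^2 - 4*y - 5) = y*(y + 1)*(y - 5)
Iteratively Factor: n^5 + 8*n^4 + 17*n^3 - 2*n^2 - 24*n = (n)*(n^4 + 8*n^3 + 17*n^2 - 2*n - 24) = n*(n + 3)*(n^3 + 5*n^2 + 2*n - 8) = n*(n - 1)*(n + 3)*(n^2 + 6*n + 8) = n*(n - 1)*(n + 2)*(n + 3)*(n + 4)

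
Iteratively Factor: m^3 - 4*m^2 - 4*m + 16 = (m - 2)*(m^2 - 2*m - 8) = (m - 2)*(m + 2)*(m - 4)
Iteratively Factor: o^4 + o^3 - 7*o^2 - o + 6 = (o - 2)*(o^3 + 3*o^2 - o - 3) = (o - 2)*(o + 1)*(o^2 + 2*o - 3) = (o - 2)*(o + 1)*(o + 3)*(o - 1)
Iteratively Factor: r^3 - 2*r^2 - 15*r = (r - 5)*(r^2 + 3*r) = r*(r - 5)*(r + 3)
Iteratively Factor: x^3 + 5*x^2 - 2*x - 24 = (x + 4)*(x^2 + x - 6) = (x - 2)*(x + 4)*(x + 3)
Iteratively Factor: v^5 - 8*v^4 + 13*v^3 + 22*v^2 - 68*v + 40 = (v - 2)*(v^4 - 6*v^3 + v^2 + 24*v - 20) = (v - 5)*(v - 2)*(v^3 - v^2 - 4*v + 4) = (v - 5)*(v - 2)^2*(v^2 + v - 2) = (v - 5)*(v - 2)^2*(v - 1)*(v + 2)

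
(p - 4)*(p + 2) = p^2 - 2*p - 8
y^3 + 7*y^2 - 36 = (y - 2)*(y + 3)*(y + 6)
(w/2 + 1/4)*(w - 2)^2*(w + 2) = w^4/2 - 3*w^3/4 - 5*w^2/2 + 3*w + 2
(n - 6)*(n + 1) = n^2 - 5*n - 6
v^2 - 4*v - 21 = (v - 7)*(v + 3)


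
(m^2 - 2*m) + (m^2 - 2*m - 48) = 2*m^2 - 4*m - 48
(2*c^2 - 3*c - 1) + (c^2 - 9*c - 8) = 3*c^2 - 12*c - 9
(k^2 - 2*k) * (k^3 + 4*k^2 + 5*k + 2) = k^5 + 2*k^4 - 3*k^3 - 8*k^2 - 4*k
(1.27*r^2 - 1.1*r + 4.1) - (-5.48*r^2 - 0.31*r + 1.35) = 6.75*r^2 - 0.79*r + 2.75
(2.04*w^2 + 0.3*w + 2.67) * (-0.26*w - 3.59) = -0.5304*w^3 - 7.4016*w^2 - 1.7712*w - 9.5853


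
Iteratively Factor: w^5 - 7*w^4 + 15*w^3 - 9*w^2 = (w - 3)*(w^4 - 4*w^3 + 3*w^2) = w*(w - 3)*(w^3 - 4*w^2 + 3*w) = w*(w - 3)^2*(w^2 - w) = w^2*(w - 3)^2*(w - 1)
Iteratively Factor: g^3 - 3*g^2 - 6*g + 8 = (g - 4)*(g^2 + g - 2) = (g - 4)*(g - 1)*(g + 2)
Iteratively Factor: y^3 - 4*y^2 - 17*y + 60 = (y + 4)*(y^2 - 8*y + 15) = (y - 3)*(y + 4)*(y - 5)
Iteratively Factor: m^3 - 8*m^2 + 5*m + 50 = (m - 5)*(m^2 - 3*m - 10) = (m - 5)^2*(m + 2)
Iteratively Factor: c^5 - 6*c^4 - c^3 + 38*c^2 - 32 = (c - 4)*(c^4 - 2*c^3 - 9*c^2 + 2*c + 8) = (c - 4)*(c - 1)*(c^3 - c^2 - 10*c - 8) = (c - 4)*(c - 1)*(c + 1)*(c^2 - 2*c - 8) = (c - 4)^2*(c - 1)*(c + 1)*(c + 2)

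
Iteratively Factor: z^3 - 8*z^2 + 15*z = (z - 3)*(z^2 - 5*z) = (z - 5)*(z - 3)*(z)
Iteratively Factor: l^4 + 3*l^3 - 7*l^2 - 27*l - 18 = (l + 1)*(l^3 + 2*l^2 - 9*l - 18) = (l - 3)*(l + 1)*(l^2 + 5*l + 6) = (l - 3)*(l + 1)*(l + 2)*(l + 3)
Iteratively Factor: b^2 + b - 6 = (b - 2)*(b + 3)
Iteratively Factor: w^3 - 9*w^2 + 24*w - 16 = (w - 1)*(w^2 - 8*w + 16) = (w - 4)*(w - 1)*(w - 4)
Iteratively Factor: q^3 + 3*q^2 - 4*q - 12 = (q + 2)*(q^2 + q - 6) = (q - 2)*(q + 2)*(q + 3)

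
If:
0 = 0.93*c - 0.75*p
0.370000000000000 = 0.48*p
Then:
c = 0.62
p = 0.77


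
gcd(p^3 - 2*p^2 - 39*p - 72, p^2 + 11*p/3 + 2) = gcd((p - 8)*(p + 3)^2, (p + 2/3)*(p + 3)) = p + 3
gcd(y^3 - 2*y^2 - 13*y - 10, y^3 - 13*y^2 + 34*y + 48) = y + 1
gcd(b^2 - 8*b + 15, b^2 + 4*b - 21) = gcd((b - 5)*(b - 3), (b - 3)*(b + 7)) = b - 3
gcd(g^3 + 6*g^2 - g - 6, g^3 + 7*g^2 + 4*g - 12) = g^2 + 5*g - 6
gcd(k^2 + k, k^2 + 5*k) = k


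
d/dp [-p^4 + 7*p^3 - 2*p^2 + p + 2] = -4*p^3 + 21*p^2 - 4*p + 1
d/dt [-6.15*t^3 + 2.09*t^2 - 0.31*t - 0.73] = -18.45*t^2 + 4.18*t - 0.31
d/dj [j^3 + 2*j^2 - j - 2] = 3*j^2 + 4*j - 1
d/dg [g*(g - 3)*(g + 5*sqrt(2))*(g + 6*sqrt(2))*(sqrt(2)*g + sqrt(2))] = 5*sqrt(2)*g^4 - 8*sqrt(2)*g^3 + 88*g^3 - 132*g^2 + 171*sqrt(2)*g^2 - 240*sqrt(2)*g - 132*g - 180*sqrt(2)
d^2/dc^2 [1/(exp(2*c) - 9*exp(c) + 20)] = ((9 - 4*exp(c))*(exp(2*c) - 9*exp(c) + 20) + 2*(2*exp(c) - 9)^2*exp(c))*exp(c)/(exp(2*c) - 9*exp(c) + 20)^3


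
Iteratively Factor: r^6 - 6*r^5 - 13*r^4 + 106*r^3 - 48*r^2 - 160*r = (r)*(r^5 - 6*r^4 - 13*r^3 + 106*r^2 - 48*r - 160) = r*(r + 1)*(r^4 - 7*r^3 - 6*r^2 + 112*r - 160) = r*(r - 2)*(r + 1)*(r^3 - 5*r^2 - 16*r + 80) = r*(r - 5)*(r - 2)*(r + 1)*(r^2 - 16) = r*(r - 5)*(r - 4)*(r - 2)*(r + 1)*(r + 4)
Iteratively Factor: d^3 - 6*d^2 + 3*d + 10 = (d - 5)*(d^2 - d - 2) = (d - 5)*(d - 2)*(d + 1)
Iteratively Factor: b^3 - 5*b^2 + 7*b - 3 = (b - 1)*(b^2 - 4*b + 3) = (b - 3)*(b - 1)*(b - 1)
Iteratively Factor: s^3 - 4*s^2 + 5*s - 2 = (s - 1)*(s^2 - 3*s + 2) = (s - 2)*(s - 1)*(s - 1)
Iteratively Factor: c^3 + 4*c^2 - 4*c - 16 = (c + 2)*(c^2 + 2*c - 8) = (c - 2)*(c + 2)*(c + 4)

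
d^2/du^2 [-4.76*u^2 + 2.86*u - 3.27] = -9.52000000000000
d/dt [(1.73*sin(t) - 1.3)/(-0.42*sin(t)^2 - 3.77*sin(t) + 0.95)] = (0.7266*sin(t)^2 - 1.092*sin(t) - 3.2575)*cos(t)/(0.1764*sin(t)^4 + 3.1668*sin(t)^3 + 13.4149*sin(t)^2 - 7.163*sin(t) + 0.9025)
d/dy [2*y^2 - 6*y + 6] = 4*y - 6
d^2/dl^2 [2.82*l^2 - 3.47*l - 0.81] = 5.64000000000000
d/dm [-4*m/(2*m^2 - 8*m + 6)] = 2*(m^2 - 3)/(m^4 - 8*m^3 + 22*m^2 - 24*m + 9)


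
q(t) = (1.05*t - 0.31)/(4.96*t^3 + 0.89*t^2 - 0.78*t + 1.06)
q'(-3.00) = 0.02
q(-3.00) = 0.03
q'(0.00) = 0.78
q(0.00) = -0.29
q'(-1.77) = 0.14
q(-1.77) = 0.10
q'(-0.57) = 4.81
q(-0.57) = -1.04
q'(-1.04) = 2.12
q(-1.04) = 0.51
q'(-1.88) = 0.11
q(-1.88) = 0.08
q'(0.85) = -0.14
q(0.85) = 0.14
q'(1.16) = -0.12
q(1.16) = 0.10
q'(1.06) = -0.13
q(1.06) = 0.11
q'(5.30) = -0.00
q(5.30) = 0.01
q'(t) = (1.05*t - 0.31)*(-14.88*t^2 - 1.78*t + 0.78)/(4.96*t^3 + 0.89*t^2 - 0.78*t + 1.06)^2 + 1.05/(4.96*t^3 + 0.89*t^2 - 0.78*t + 1.06)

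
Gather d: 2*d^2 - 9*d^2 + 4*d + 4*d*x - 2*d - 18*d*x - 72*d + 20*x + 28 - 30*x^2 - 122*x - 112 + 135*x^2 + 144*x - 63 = -7*d^2 + d*(-14*x - 70) + 105*x^2 + 42*x - 147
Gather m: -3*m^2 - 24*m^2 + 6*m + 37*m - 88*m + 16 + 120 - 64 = -27*m^2 - 45*m + 72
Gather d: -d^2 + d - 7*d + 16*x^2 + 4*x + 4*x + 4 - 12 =-d^2 - 6*d + 16*x^2 + 8*x - 8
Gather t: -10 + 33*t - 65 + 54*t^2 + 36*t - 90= 54*t^2 + 69*t - 165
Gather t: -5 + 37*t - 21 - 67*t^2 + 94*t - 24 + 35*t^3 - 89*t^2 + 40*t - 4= 35*t^3 - 156*t^2 + 171*t - 54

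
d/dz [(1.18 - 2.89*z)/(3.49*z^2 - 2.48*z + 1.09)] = (10.0861*z^2 - 8.2364*z - 0.223700000000001)/(12.1801*z^4 - 17.3104*z^3 + 13.7586*z^2 - 5.4064*z + 1.1881)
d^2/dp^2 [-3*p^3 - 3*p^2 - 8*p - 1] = -18*p - 6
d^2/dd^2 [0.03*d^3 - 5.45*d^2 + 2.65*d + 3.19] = 0.18*d - 10.9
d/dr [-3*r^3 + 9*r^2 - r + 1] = -9*r^2 + 18*r - 1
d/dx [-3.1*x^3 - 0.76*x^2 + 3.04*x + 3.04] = -9.3*x^2 - 1.52*x + 3.04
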